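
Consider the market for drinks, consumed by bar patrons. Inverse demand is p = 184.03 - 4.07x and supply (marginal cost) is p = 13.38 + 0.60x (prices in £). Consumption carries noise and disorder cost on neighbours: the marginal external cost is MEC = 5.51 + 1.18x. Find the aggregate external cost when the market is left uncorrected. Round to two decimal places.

£989.17

Market equilibrium (private): 13.38 + 0.60x = 184.03 - 4.07x → x_m = 36.5418.
Total external cost = ∫₀^{x_m} (5.51 + 1.18x) dx = 5.51×36.5418 + ½×1.18×36.5418² = 989.1742.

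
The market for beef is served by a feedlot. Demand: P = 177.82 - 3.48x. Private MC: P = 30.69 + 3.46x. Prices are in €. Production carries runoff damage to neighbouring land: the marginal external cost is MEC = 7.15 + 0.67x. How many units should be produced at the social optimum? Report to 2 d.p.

Social marginal cost = private MC + MEC = 37.84 + 4.13x.
Set SMC = demand: 37.84 + 4.13x = 177.82 - 3.48x → x* = 18.3942.

x* = 18.39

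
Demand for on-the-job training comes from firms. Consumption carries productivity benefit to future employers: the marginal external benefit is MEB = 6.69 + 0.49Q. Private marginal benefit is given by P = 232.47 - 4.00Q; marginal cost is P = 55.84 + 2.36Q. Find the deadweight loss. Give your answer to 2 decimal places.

DWL = 35.10

Market equilibrium (private): 55.84 + 2.36Q = 232.47 - 4.00Q → Q_m = 27.7720.
Social marginal benefit = demand + MEB = 239.16 - 3.51Q.
Set SMB = MC: 239.16 - 3.51Q = 55.84 + 2.36Q → Q* = 31.2300.
The loss is the area between SMB and MC from Q* to Q_m; with linear curves that's a triangle of height MEB(Q_m).
DWL = ½ × 3.4580 × 20.2983 = 35.0958.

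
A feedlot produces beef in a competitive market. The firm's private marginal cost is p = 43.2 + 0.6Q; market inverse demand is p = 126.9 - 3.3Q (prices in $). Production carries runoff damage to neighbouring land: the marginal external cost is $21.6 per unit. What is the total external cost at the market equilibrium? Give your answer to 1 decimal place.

$463.6

Market equilibrium (private): 43.2 + 0.6Q = 126.9 - 3.3Q → Q_m = 21.4615.
Total external cost = MEC × Q_m = 21.6 × 21.4615 = 463.5684.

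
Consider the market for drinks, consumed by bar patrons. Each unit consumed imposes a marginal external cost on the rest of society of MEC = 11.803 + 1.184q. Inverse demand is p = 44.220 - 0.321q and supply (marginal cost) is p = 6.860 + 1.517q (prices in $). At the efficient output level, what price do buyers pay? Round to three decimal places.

Social marginal benefit = demand − MEC = 32.417 - 1.505q.
Set SMB = MC: 32.417 - 1.505q = 6.860 + 1.517q → q* = 8.4570.
Consumer price on the demand curve at q*: 44.220 − 0.321×8.4570 = 41.5053.

P = $41.505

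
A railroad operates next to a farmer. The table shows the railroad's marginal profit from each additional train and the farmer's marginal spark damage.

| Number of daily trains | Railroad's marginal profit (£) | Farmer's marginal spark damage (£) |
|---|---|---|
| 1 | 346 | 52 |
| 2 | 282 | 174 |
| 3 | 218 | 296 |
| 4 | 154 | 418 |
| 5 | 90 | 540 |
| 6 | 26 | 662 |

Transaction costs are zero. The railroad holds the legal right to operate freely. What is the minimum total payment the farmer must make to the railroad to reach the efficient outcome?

£488

Left alone the railroad would choose level 6 (marginal profit stays positive).
Efficient level: k* = 2 (marginal profit ≥ marginal spark damage through 2).
The farmer must at least cover the railroad's forgone profit from cutting 6→2: 218 + 154 + 90 + 26 = 488.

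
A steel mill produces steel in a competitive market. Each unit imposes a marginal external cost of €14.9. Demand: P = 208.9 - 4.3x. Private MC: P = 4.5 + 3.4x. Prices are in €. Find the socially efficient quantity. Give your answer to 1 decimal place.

x* = 24.6

Social marginal cost = private MC + MEC = 19.4 + 3.4x.
Set SMC = demand: 19.4 + 3.4x = 208.9 - 4.3x → x* = 24.6104.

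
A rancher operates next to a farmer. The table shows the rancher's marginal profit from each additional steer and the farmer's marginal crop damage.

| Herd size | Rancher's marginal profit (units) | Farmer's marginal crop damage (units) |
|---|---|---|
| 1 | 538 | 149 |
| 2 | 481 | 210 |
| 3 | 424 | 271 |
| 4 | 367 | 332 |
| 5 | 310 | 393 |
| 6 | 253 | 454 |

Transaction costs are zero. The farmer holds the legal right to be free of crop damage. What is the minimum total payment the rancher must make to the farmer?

Efficient level: marginal profit ≥ marginal crop damage through level 4, so k* = 4.
With the farmer holding the right, the rancher must at least compensate total damage at k*: 149 + 210 + 271 + 332 = 962.

962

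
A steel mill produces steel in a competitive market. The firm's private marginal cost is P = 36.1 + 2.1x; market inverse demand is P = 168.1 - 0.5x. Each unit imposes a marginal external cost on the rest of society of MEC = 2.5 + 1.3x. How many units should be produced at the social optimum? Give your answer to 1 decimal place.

Social marginal cost = private MC + MEC = 38.6 + 3.4x.
Set SMC = demand: 38.6 + 3.4x = 168.1 - 0.5x → x* = 33.2051.

x* = 33.2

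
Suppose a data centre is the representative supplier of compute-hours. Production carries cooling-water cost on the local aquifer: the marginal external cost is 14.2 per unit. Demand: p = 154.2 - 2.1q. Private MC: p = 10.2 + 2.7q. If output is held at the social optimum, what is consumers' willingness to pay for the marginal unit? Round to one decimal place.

P = 97.4

Social marginal cost = private MC + MEC = 24.4 + 2.7q.
Set SMC = demand: 24.4 + 2.7q = 154.2 - 2.1q → q* = 27.0417.
Consumer price on the demand curve at q*: 154.2 − 2.1×27.0417 = 97.4124.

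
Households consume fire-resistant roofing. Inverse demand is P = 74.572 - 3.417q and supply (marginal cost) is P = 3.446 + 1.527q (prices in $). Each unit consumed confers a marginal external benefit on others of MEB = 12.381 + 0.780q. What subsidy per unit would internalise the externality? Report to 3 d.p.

subsidy = $28.024 per unit

Social marginal benefit = demand + MEB = 86.953 - 2.637q.
Set SMB = MC: 86.953 - 2.637q = 3.446 + 1.527q → q* = 20.0545.
The Pigouvian subsidy equals MEB at q*: 12.381 + 0.780×20.0545 = 28.0235.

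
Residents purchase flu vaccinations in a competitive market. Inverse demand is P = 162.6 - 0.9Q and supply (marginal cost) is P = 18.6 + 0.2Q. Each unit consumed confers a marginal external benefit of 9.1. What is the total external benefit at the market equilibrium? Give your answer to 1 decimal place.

1191.3

Market equilibrium (private): 18.6 + 0.2Q = 162.6 - 0.9Q → Q_m = 130.9091.
Total external benefit = MEB × Q_m = 9.1 × 130.9091 = 1191.2728.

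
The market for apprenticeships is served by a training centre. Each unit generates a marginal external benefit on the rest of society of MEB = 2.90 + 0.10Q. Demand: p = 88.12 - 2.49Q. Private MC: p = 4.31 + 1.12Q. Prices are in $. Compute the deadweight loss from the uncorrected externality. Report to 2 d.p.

Market equilibrium (private): 4.31 + 1.12Q = 88.12 - 2.49Q → Q_m = 23.2161.
Social marginal cost = private MC − MEB = 1.41 + 1.02Q.
Set SMC = demand: 1.41 + 1.02Q = 88.12 - 2.49Q → Q* = 24.7037.
The loss is the area between SMC and demand from Q* to Q_m; with linear curves that's a triangle of height MEB(Q_m).
DWL = ½ × 1.4876 × 5.2216 = 3.8838.

DWL = $3.88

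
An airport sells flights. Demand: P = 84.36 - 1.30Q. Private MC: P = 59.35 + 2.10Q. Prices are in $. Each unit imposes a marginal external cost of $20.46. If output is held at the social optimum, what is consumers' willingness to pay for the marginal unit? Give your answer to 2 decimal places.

P = $82.62

Social marginal cost = private MC + MEC = 79.81 + 2.10Q.
Set SMC = demand: 79.81 + 2.10Q = 84.36 - 1.30Q → Q* = 1.3382.
Consumer price on the demand curve at Q*: 84.36 − 1.30×1.3382 = 82.6203.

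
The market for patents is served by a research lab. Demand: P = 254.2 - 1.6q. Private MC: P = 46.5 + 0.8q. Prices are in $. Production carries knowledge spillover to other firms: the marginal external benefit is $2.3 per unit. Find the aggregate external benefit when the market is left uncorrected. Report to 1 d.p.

Market equilibrium (private): 46.5 + 0.8q = 254.2 - 1.6q → q_m = 86.5417.
Total external benefit = MEB × q_m = 2.3 × 86.5417 = 199.0459.

$199.0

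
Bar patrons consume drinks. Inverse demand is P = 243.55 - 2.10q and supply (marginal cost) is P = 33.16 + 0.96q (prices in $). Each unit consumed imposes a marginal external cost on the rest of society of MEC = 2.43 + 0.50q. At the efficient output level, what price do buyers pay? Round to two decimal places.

P = $120.88

Social marginal benefit = demand − MEC = 241.12 - 2.60q.
Set SMB = MC: 241.12 - 2.60q = 33.16 + 0.96q → q* = 58.4157.
Consumer price on the demand curve at q*: 243.55 − 2.10×58.4157 = 120.8770.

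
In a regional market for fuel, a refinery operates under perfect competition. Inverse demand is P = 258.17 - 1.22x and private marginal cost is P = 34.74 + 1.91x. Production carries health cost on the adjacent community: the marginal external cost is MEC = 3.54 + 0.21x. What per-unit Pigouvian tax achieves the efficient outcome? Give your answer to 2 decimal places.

Social marginal cost = private MC + MEC = 38.28 + 2.12x.
Set SMC = demand: 38.28 + 2.12x = 258.17 - 1.22x → x* = 65.8353.
The Pigouvian tax equals MEC at x*: 3.54 + 0.21×65.8353 = 17.3654.

tax = 17.37 per unit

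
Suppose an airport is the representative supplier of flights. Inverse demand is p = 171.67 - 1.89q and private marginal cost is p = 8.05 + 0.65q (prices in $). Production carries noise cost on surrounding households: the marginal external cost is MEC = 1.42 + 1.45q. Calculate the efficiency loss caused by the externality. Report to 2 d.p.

Market equilibrium (private): 8.05 + 0.65q = 171.67 - 1.89q → q_m = 64.4173.
Social marginal cost = private MC + MEC = 9.47 + 2.10q.
Set SMC = demand: 9.47 + 2.10q = 171.67 - 1.89q → q* = 40.6516.
The welfare-loss triangle has base |q_m − q*| and height MEC(q_m) (the vertical gap between SMC and demand is zero at q* and MEC at q_m).
DWL = ½ × 23.7657 × 94.8251 = 1126.7924.

DWL = $1126.79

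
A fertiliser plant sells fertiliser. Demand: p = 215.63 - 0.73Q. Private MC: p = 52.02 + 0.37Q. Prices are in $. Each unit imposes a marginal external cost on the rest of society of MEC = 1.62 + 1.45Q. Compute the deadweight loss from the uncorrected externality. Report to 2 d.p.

Market equilibrium (private): 52.02 + 0.37Q = 215.63 - 0.73Q → Q_m = 148.7364.
Social marginal cost = private MC + MEC = 53.64 + 1.82Q.
Set SMC = demand: 53.64 + 1.82Q = 215.63 - 0.73Q → Q* = 63.5255.
The loss is the area between SMC and demand from Q* to Q_m; with linear curves that's a triangle of height MEC(Q_m).
DWL = ½ × 85.2109 × 217.2877 = 9257.6402.

DWL = $9257.64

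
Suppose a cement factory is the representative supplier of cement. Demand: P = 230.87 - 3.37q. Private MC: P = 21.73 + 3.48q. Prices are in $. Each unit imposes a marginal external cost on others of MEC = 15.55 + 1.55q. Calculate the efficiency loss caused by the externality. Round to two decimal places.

Market equilibrium (private): 21.73 + 3.48q = 230.87 - 3.37q → q_m = 30.5314.
Social marginal cost = private MC + MEC = 37.28 + 5.03q.
Set SMC = demand: 37.28 + 5.03q = 230.87 - 3.37q → q* = 23.0464.
The loss is the area between SMC and demand from q* to q_m; with linear curves that's a triangle of height MEC(q_m).
DWL = ½ × 7.4850 × 62.8736 = 235.3044.

DWL = $235.30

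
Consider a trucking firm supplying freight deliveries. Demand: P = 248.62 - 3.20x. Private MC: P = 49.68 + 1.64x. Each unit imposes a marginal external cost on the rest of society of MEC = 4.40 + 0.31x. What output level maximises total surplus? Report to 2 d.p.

Social marginal cost = private MC + MEC = 54.08 + 1.95x.
Set SMC = demand: 54.08 + 1.95x = 248.62 - 3.20x → x* = 37.7748.

x* = 37.77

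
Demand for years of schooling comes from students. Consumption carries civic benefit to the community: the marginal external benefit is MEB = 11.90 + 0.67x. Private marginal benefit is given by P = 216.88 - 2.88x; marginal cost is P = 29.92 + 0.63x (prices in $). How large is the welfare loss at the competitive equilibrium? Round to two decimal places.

DWL = $398.69

Market equilibrium (private): 29.92 + 0.63x = 216.88 - 2.88x → x_m = 53.2650.
Social marginal benefit = demand + MEB = 228.78 - 2.21x.
Set SMB = MC: 228.78 - 2.21x = 29.92 + 0.63x → x* = 70.0211.
Height of the DWL triangle at x_m is SMB(x_m) − MC(x_m) = MEB(x_m) = 47.5875.
DWL = ½ × 16.7561 × 47.5875 = 398.6905.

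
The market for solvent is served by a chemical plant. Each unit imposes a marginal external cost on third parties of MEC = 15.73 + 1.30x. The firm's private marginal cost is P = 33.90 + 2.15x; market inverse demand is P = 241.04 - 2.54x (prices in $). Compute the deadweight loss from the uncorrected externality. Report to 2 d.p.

DWL = $446.61

Market equilibrium (private): 33.90 + 2.15x = 241.04 - 2.54x → x_m = 44.1663.
Social marginal cost = private MC + MEC = 49.63 + 3.45x.
Set SMC = demand: 49.63 + 3.45x = 241.04 - 2.54x → x* = 31.9549.
The welfare-loss triangle has base |x_m − x*| and height MEC(x_m) (the vertical gap between SMC and demand is zero at x* and MEC at x_m).
DWL = ½ × 12.2114 × 73.1462 = 446.6088.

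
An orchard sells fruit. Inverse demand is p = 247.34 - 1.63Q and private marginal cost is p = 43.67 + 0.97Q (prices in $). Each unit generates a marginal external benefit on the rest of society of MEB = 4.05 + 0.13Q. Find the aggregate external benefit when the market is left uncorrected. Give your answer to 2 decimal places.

$716.12

Market equilibrium (private): 43.67 + 0.97Q = 247.34 - 1.63Q → Q_m = 78.3346.
Total external benefit = ∫₀^{Q_m} (4.05 + 0.13Q) dQ = 4.05×78.3346 + ½×0.13×78.3346² = 716.1153.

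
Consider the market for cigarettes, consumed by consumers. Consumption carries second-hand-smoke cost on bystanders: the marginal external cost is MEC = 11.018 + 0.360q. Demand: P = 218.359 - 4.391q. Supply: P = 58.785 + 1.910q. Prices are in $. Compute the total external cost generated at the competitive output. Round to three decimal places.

$394.479

Market equilibrium (private): 58.785 + 1.910q = 218.359 - 4.391q → q_m = 25.3252.
Total external cost = ∫₀^{q_m} (11.018 + 0.360q) dq = 11.018×25.3252 + ½×0.360×25.3252² = 394.4789.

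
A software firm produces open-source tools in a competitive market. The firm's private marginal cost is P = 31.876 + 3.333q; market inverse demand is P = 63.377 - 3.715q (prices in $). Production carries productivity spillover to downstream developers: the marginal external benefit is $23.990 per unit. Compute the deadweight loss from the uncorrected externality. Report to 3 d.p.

DWL = $40.829

Market equilibrium (private): 31.876 + 3.333q = 63.377 - 3.715q → q_m = 4.4695.
Social marginal cost = private MC − MEB = 7.886 + 3.333q.
Set SMC = demand: 7.886 + 3.333q = 63.377 - 3.715q → q* = 7.8733.
Between q* and q_m the wedge demand − SMC runs linearly from 0 to MEB(q_m), so the loss is a triangle.
DWL = ½ × 3.4038 × 23.9900 = 40.8286.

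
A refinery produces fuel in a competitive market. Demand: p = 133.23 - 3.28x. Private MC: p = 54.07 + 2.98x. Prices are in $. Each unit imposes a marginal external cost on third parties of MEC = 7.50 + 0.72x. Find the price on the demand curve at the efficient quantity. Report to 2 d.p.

Social marginal cost = private MC + MEC = 61.57 + 3.70x.
Set SMC = demand: 61.57 + 3.70x = 133.23 - 3.28x → x* = 10.2665.
Consumer price on the demand curve at x*: 133.23 − 3.28×10.2665 = 99.5559.

P = $99.56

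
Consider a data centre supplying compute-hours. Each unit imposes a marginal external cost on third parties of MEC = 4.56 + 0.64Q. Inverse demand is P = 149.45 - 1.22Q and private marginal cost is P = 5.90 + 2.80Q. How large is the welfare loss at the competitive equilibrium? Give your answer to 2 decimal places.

DWL = 80.63

Market equilibrium (private): 5.90 + 2.80Q = 149.45 - 1.22Q → Q_m = 35.7090.
Social marginal cost = private MC + MEC = 10.46 + 3.44Q.
Set SMC = demand: 10.46 + 3.44Q = 149.45 - 1.22Q → Q* = 29.8262.
The welfare-loss triangle has base |Q_m − Q*| and height MEC(Q_m) (the vertical gap between SMC and demand is zero at Q* and MEC at Q_m).
DWL = ½ × 5.8828 × 27.4137 = 80.6347.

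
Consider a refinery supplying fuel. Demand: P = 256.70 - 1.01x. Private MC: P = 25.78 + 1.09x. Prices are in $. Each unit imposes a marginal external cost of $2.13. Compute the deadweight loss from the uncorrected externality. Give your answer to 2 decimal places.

DWL = $1.08

Market equilibrium (private): 25.78 + 1.09x = 256.70 - 1.01x → x_m = 109.9619.
Social marginal cost = private MC + MEC = 27.91 + 1.09x.
Set SMC = demand: 27.91 + 1.09x = 256.70 - 1.01x → x* = 108.9476.
The loss is the area between SMC and demand from x* to x_m; with linear curves that's a triangle of height MEC(x_m).
DWL = ½ × 1.0143 × 2.1300 = 1.0802.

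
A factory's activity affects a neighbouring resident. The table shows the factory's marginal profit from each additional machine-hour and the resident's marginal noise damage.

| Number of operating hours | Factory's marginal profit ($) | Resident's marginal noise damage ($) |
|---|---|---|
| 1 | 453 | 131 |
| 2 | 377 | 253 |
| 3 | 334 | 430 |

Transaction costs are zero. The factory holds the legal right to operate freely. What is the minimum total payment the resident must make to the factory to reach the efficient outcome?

Left alone the factory would choose level 3 (marginal profit stays positive).
Efficient level: k* = 2 (marginal profit ≥ marginal noise damage through 2).
The resident must at least cover the factory's forgone profit from cutting 3→2: 334 = 334.

$334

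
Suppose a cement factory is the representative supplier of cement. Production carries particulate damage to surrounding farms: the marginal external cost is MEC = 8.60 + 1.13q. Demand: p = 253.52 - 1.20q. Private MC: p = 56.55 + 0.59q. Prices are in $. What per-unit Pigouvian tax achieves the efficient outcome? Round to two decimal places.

tax = $81.50 per unit

Social marginal cost = private MC + MEC = 65.15 + 1.72q.
Set SMC = demand: 65.15 + 1.72q = 253.52 - 1.20q → q* = 64.5103.
The Pigouvian tax equals MEC at q*: 8.60 + 1.13×64.5103 = 81.4966.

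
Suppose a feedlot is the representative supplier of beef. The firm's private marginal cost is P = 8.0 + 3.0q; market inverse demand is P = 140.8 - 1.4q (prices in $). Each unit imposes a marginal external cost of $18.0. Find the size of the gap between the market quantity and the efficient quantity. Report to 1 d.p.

Market equilibrium (private): 8.0 + 3.0q = 140.8 - 1.4q → q_m = 30.1818.
Social marginal cost = private MC + MEC = 26.0 + 3.0q.
Set SMC = demand: 26.0 + 3.0q = 140.8 - 1.4q → q* = 26.0909.
Gap = |30.1818 − 26.0909| = 4.0909.

4.1 units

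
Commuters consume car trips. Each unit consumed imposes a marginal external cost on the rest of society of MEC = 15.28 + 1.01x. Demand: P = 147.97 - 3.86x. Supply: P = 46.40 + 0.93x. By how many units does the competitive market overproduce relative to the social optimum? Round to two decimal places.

6.33 units

Market equilibrium (private): 46.40 + 0.93x = 147.97 - 3.86x → x_m = 21.2046.
Social marginal benefit = demand − MEC = 132.69 - 4.87x.
Set SMB = MC: 132.69 - 4.87x = 46.40 + 0.93x → x* = 14.8776.
Gap = |21.2046 − 14.8776| = 6.3270.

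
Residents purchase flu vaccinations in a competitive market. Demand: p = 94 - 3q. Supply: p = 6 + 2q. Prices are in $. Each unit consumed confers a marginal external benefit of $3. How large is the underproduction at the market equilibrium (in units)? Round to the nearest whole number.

Market equilibrium (private): 6 + 2q = 94 - 3q → q_m = 17.6000.
Social marginal benefit = demand + MEB = 97 - 3q.
Set SMB = MC: 97 - 3q = 6 + 2q → q* = 18.2000.
Gap = |17.6000 − 18.2000| = 0.6000.

1 units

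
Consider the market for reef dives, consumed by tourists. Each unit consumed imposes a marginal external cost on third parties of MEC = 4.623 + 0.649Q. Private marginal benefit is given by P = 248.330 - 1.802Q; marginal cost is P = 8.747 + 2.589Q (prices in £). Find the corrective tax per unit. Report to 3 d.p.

tax = £34.879 per unit

Social marginal benefit = demand − MEC = 243.707 - 2.451Q.
Set SMB = MC: 243.707 - 2.451Q = 8.747 + 2.589Q → Q* = 46.6190.
The Pigouvian tax equals MEC at Q*: 4.623 + 0.649×46.6190 = 34.8787.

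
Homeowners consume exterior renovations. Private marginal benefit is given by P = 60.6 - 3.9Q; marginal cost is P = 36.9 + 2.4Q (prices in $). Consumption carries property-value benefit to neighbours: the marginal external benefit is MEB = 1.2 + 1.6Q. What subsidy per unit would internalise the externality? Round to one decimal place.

subsidy = $9.7 per unit

Social marginal benefit = demand + MEB = 61.8 - 2.3Q.
Set SMB = MC: 61.8 - 2.3Q = 36.9 + 2.4Q → Q* = 5.2979.
The Pigouvian subsidy equals MEB at Q*: 1.2 + 1.6×5.2979 = 9.6766.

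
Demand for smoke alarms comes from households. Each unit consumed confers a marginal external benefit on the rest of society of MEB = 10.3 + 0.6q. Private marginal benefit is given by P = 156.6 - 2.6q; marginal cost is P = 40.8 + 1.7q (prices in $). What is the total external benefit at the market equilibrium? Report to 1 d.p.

$495.0

Market equilibrium (private): 40.8 + 1.7q = 156.6 - 2.6q → q_m = 26.9302.
Total external benefit = ∫₀^{q_m} (10.3 + 0.6q) dq = 10.3×26.9302 + ½×0.6×26.9302² = 494.9518.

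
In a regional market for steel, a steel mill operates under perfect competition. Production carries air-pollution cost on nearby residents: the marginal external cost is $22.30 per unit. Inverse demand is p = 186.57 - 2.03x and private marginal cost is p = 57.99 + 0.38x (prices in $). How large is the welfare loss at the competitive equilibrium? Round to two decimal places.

DWL = $103.17

Market equilibrium (private): 57.99 + 0.38x = 186.57 - 2.03x → x_m = 53.3527.
Social marginal cost = private MC + MEC = 80.29 + 0.38x.
Set SMC = demand: 80.29 + 0.38x = 186.57 - 2.03x → x* = 44.0996.
Between x* and x_m the wedge SMC − demand runs linearly from 0 to MEC(x_m), so the loss is a triangle.
DWL = ½ × 9.2531 × 22.3000 = 103.1721.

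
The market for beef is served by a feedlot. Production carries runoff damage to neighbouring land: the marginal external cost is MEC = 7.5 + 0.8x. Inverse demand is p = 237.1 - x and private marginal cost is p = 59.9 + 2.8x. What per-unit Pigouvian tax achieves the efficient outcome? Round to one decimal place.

Social marginal cost = private MC + MEC = 67.4 + 3.6x.
Set SMC = demand: 67.4 + 3.6x = 237.1 - x → x* = 36.8913.
The Pigouvian tax equals MEC at x*: 7.5 + 0.8×36.8913 = 37.0130.

tax = 37.0 per unit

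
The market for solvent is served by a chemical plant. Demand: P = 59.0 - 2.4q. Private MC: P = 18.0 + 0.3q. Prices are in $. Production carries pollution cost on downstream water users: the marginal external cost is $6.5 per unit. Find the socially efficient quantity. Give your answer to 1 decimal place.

Social marginal cost = private MC + MEC = 24.5 + 0.3q.
Set SMC = demand: 24.5 + 0.3q = 59.0 - 2.4q → q* = 12.7778.

q* = 12.8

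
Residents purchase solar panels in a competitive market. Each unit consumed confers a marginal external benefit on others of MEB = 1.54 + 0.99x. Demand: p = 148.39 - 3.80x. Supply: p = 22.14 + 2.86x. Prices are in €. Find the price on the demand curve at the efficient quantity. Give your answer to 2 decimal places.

Social marginal benefit = demand + MEB = 149.93 - 2.81x.
Set SMB = MC: 149.93 - 2.81x = 22.14 + 2.86x → x* = 22.5379.
Consumer price on the demand curve at x*: 148.39 − 3.80×22.5379 = 62.7460.

P = €62.75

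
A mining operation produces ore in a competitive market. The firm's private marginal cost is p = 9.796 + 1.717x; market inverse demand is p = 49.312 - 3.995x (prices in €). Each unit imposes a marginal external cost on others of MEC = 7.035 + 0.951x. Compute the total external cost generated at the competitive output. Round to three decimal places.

Market equilibrium (private): 9.796 + 1.717x = 49.312 - 3.995x → x_m = 6.9181.
Total external cost = ∫₀^{x_m} (7.035 + 0.951x) dx = 7.035×6.9181 + ½×0.951×6.9181² = 71.4263.

€71.426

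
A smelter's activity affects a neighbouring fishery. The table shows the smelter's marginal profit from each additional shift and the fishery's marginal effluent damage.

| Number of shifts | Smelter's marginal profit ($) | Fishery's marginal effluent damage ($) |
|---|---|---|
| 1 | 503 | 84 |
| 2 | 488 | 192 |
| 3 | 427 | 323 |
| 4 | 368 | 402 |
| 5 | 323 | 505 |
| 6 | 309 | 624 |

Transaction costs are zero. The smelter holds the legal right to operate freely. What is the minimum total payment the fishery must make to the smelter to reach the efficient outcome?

$1000

Left alone the smelter would choose level 6 (marginal profit stays positive).
Efficient level: k* = 3 (marginal profit ≥ marginal effluent damage through 3).
The fishery must at least cover the smelter's forgone profit from cutting 6→3: 368 + 323 + 309 = 1000.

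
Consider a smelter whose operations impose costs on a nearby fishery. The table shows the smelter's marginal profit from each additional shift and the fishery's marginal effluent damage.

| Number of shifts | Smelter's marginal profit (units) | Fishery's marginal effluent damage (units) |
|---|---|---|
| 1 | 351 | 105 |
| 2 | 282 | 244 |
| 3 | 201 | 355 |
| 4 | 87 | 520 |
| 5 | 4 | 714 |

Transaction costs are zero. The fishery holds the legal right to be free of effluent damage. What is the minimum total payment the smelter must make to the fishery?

349

Efficient level: marginal profit ≥ marginal effluent damage through level 2, so k* = 2.
With the fishery holding the right, the smelter must at least compensate total damage at k*: 105 + 244 = 349.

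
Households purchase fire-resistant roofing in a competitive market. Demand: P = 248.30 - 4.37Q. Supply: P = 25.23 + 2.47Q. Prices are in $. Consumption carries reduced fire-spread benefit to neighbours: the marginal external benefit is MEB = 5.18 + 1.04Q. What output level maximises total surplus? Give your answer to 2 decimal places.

Social marginal benefit = demand + MEB = 253.48 - 3.33Q.
Set SMB = MC: 253.48 - 3.33Q = 25.23 + 2.47Q → Q* = 39.3534.

Q* = 39.35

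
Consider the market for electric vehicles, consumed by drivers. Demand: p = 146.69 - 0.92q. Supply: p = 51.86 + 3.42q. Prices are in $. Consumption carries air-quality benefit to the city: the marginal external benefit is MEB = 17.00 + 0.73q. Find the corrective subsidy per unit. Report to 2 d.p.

subsidy = $39.61 per unit

Social marginal benefit = demand + MEB = 163.69 - 0.19q.
Set SMB = MC: 163.69 - 0.19q = 51.86 + 3.42q → q* = 30.9778.
The Pigouvian subsidy equals MEB at q*: 17.00 + 0.73×30.9778 = 39.6138.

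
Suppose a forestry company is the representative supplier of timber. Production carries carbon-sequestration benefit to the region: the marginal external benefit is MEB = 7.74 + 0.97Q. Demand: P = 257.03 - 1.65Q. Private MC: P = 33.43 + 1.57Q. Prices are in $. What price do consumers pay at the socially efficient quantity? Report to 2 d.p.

P = $87.38

Social marginal cost = private MC − MEB = 25.69 + 0.60Q.
Set SMC = demand: 25.69 + 0.60Q = 257.03 - 1.65Q → Q* = 102.8178.
Consumer price on the demand curve at Q*: 257.03 − 1.65×102.8178 = 87.3806.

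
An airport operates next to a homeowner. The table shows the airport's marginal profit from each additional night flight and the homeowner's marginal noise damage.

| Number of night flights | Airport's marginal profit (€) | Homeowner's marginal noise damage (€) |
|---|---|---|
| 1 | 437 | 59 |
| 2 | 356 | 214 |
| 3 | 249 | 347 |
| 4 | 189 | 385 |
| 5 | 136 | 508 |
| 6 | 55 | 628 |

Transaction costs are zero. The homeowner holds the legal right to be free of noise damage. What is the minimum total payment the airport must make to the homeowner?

€273

Efficient level: marginal profit ≥ marginal noise damage through level 2, so k* = 2.
With the homeowner holding the right, the airport must at least compensate total damage at k*: 59 + 214 = 273.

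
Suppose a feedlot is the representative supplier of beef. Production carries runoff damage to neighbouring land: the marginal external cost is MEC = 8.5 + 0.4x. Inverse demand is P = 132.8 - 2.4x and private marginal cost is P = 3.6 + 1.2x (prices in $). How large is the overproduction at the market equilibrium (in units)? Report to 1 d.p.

5.7 units

Market equilibrium (private): 3.6 + 1.2x = 132.8 - 2.4x → x_m = 35.8889.
Social marginal cost = private MC + MEC = 12.1 + 1.6x.
Set SMC = demand: 12.1 + 1.6x = 132.8 - 2.4x → x* = 30.1750.
Gap = |35.8889 − 30.1750| = 5.7139.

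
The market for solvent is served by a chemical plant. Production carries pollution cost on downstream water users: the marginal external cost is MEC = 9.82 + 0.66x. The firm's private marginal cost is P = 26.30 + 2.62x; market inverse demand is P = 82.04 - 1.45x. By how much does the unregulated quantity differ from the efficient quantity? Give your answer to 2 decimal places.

3.99 units

Market equilibrium (private): 26.30 + 2.62x = 82.04 - 1.45x → x_m = 13.6953.
Social marginal cost = private MC + MEC = 36.12 + 3.28x.
Set SMC = demand: 36.12 + 3.28x = 82.04 - 1.45x → x* = 9.7082.
Gap = |13.6953 − 9.7082| = 3.9871.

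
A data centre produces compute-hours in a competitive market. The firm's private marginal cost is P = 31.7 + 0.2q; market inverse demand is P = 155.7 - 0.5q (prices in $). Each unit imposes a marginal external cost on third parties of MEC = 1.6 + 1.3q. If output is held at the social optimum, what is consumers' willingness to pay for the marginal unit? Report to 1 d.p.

P = $125.1

Social marginal cost = private MC + MEC = 33.3 + 1.5q.
Set SMC = demand: 33.3 + 1.5q = 155.7 - 0.5q → q* = 61.2000.
Consumer price on the demand curve at q*: 155.7 − 0.5×61.2000 = 125.1000.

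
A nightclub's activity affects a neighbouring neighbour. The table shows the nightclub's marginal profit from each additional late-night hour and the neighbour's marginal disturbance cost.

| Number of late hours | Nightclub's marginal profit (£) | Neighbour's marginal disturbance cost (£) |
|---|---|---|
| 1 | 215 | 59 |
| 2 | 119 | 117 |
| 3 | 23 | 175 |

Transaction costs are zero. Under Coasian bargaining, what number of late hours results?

2

Bargaining reaches the level where marginal profit last exceeds marginal disturbance cost.
That holds through level 2 (119 ≥ 117) but not at 3 (23 < 175).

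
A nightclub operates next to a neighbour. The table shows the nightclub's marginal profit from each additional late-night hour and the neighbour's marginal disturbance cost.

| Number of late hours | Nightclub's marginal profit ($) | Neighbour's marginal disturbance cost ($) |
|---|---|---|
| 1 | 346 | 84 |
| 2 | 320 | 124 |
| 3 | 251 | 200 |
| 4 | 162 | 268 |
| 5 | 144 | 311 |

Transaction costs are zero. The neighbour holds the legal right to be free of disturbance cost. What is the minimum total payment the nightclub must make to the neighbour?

$408

Efficient level: marginal profit ≥ marginal disturbance cost through level 3, so k* = 3.
With the neighbour holding the right, the nightclub must at least compensate total damage at k*: 84 + 124 + 200 = 408.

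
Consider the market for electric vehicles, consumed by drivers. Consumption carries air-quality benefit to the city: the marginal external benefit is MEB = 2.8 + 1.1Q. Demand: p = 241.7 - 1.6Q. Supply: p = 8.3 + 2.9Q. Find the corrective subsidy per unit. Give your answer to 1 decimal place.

subsidy = 79.2 per unit

Social marginal benefit = demand + MEB = 244.5 - 0.5Q.
Set SMB = MC: 244.5 - 0.5Q = 8.3 + 2.9Q → Q* = 69.4706.
The Pigouvian subsidy equals MEB at Q*: 2.8 + 1.1×69.4706 = 79.2177.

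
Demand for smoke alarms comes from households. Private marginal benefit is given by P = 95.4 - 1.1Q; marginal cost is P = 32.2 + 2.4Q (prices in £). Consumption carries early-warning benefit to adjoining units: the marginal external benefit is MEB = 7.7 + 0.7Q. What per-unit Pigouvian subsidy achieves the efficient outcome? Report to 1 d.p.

Social marginal benefit = demand + MEB = 103.1 - 0.4Q.
Set SMB = MC: 103.1 - 0.4Q = 32.2 + 2.4Q → Q* = 25.3214.
The Pigouvian subsidy equals MEB at Q*: 7.7 + 0.7×25.3214 = 25.4250.

subsidy = £25.4 per unit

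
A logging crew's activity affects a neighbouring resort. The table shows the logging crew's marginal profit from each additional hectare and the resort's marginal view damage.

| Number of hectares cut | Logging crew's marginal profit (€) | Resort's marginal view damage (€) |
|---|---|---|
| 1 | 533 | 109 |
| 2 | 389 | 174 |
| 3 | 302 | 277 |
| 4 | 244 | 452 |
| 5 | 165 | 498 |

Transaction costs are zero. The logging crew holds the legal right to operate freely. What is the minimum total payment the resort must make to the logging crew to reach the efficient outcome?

Left alone the logging crew would choose level 5 (marginal profit stays positive).
Efficient level: k* = 3 (marginal profit ≥ marginal view damage through 3).
The resort must at least cover the logging crew's forgone profit from cutting 5→3: 244 + 165 = 409.

€409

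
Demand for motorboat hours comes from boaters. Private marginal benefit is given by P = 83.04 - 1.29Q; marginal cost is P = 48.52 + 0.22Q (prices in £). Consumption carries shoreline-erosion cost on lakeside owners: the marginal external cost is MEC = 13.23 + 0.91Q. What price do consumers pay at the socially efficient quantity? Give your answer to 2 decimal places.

Social marginal benefit = demand − MEC = 69.81 - 2.20Q.
Set SMB = MC: 69.81 - 2.20Q = 48.52 + 0.22Q → Q* = 8.7975.
Consumer price on the demand curve at Q*: 83.04 − 1.29×8.7975 = 71.6912.

P = £71.69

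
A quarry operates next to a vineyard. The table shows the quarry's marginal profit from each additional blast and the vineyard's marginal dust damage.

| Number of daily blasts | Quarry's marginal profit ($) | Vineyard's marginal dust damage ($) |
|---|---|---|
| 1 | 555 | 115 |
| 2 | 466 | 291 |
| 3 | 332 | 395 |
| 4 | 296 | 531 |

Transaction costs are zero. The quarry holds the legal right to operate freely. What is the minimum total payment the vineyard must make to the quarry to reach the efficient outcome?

Left alone the quarry would choose level 4 (marginal profit stays positive).
Efficient level: k* = 2 (marginal profit ≥ marginal dust damage through 2).
The vineyard must at least cover the quarry's forgone profit from cutting 4→2: 332 + 296 = 628.

$628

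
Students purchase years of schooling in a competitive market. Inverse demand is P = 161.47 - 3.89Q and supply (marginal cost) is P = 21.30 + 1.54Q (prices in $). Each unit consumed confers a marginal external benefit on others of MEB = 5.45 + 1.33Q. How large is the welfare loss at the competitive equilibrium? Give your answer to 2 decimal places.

DWL = $193.01

Market equilibrium (private): 21.30 + 1.54Q = 161.47 - 3.89Q → Q_m = 25.8140.
Social marginal benefit = demand + MEB = 166.92 - 2.56Q.
Set SMB = MC: 166.92 - 2.56Q = 21.30 + 1.54Q → Q* = 35.5171.
Between Q* and Q_m the wedge SMB − MC runs linearly from 0 to MEB(Q_m), so the loss is a triangle.
DWL = ½ × 9.7031 × 39.7826 = 193.0073.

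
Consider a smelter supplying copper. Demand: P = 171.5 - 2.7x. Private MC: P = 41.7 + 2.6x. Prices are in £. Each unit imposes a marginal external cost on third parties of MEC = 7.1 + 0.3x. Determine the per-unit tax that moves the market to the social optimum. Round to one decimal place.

Social marginal cost = private MC + MEC = 48.8 + 2.9x.
Set SMC = demand: 48.8 + 2.9x = 171.5 - 2.7x → x* = 21.9107.
The Pigouvian tax equals MEC at x*: 7.1 + 0.3×21.9107 = 13.6732.

tax = £13.7 per unit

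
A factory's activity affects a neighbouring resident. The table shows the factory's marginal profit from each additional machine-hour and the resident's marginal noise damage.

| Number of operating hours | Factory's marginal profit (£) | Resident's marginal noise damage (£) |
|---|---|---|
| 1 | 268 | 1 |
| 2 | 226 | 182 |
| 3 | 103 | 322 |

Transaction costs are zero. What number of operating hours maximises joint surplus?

2

Bargaining reaches the level where marginal profit last exceeds marginal noise damage.
That holds through level 2 (226 ≥ 182) but not at 3 (103 < 322).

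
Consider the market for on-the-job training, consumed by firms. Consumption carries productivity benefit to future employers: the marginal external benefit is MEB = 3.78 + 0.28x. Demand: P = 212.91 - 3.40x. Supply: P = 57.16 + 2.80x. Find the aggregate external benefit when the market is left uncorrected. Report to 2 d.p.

183.31

Market equilibrium (private): 57.16 + 2.80x = 212.91 - 3.40x → x_m = 25.1210.
Total external benefit = ∫₀^{x_m} (3.78 + 0.28x) dx = 3.78×25.1210 + ½×0.28×25.1210² = 183.3064.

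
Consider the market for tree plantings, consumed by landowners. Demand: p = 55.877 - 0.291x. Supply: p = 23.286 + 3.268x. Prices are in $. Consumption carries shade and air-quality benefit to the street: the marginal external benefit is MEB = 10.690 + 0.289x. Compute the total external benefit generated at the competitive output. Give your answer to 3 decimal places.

$110.009

Market equilibrium (private): 23.286 + 3.268x = 55.877 - 0.291x → x_m = 9.1573.
Total external benefit = ∫₀^{x_m} (10.690 + 0.289x) dx = 10.690×9.1573 + ½×0.289×9.1573² = 110.0087.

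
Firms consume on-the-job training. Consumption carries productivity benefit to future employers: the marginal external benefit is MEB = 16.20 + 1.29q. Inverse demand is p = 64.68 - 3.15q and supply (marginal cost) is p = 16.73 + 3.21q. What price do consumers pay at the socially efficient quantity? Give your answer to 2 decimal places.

P = 24.82

Social marginal benefit = demand + MEB = 80.88 - 1.86q.
Set SMB = MC: 80.88 - 1.86q = 16.73 + 3.21q → q* = 12.6529.
Consumer price on the demand curve at q*: 64.68 − 3.15×12.6529 = 24.8234.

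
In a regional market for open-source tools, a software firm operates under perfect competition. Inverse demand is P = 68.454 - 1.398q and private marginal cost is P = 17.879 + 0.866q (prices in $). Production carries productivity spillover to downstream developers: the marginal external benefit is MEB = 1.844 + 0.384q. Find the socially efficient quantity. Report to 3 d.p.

q* = 27.882

Social marginal cost = private MC − MEB = 16.035 + 0.482q.
Set SMC = demand: 16.035 + 0.482q = 68.454 - 1.398q → q* = 27.8824.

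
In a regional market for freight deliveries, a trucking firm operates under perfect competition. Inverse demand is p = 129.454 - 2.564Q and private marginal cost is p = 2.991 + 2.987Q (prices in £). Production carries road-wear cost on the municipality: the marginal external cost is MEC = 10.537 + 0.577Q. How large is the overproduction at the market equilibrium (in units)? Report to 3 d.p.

Market equilibrium (private): 2.991 + 2.987Q = 129.454 - 2.564Q → Q_m = 22.7820.
Social marginal cost = private MC + MEC = 13.528 + 3.564Q.
Set SMC = demand: 13.528 + 3.564Q = 129.454 - 2.564Q → Q* = 18.9174.
Gap = |22.7820 − 18.9174| = 3.8646.

3.865 units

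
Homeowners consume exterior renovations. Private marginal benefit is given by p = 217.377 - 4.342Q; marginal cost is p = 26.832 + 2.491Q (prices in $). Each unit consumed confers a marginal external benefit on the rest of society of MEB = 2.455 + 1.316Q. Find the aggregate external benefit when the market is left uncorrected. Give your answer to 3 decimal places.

Market equilibrium (private): 26.832 + 2.491Q = 217.377 - 4.342Q → Q_m = 27.8860.
Total external benefit = ∫₀^{Q_m} (2.455 + 1.316Q) dQ = 2.455×27.8860 + ½×1.316×27.8860² = 580.1400.

$580.140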